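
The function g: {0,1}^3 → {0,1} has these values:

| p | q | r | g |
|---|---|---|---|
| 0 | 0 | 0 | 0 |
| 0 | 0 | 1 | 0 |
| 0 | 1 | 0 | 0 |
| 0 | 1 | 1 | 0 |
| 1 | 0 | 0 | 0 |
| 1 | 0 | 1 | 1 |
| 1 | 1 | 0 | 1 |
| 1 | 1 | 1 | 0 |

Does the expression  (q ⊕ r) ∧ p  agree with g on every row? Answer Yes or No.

Evaluate (q ⊕ r) ∧ p on each row and compare to g:
  p=0, q=0, r=0: formula gives 0, g = 0 ✓
  p=0, q=0, r=1: formula gives 0, g = 0 ✓
  p=0, q=1, r=0: formula gives 0, g = 0 ✓
  p=0, q=1, r=1: formula gives 0, g = 0 ✓
  p=1, q=0, r=0: formula gives 0, g = 0 ✓
  …and likewise for the remaining 3 rows.
No disagreement on any input; they are logically equivalent.

Yes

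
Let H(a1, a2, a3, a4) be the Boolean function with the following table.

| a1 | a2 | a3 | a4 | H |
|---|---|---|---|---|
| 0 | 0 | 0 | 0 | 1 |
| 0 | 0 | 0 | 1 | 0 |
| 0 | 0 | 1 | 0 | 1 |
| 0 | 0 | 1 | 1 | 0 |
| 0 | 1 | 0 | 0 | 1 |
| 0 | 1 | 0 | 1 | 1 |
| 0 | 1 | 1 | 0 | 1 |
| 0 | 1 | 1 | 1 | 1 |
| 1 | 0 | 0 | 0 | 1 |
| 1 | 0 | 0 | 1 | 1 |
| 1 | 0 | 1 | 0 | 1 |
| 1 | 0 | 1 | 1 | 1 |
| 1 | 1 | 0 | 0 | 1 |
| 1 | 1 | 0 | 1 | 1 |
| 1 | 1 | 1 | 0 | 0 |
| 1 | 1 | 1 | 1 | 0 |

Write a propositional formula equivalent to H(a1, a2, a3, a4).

There are just 4 zero rows: (0,0,0,1), (0,0,1,1), (1,1,1,0), (1,1,1,1). Their minterms are ¬a1·¬a2·¬a3·a4, ¬a1·¬a2·a3·a4, a1·a2·a3·¬a4, a1·a2·a3·a4; the OR of those covers precisely the 0-outputs, and negating it yields H.

H(a1, a2, a3, a4) = ¬((((((¬a1 ∧ ¬a2) ∧ ¬a3) ∧ a4) ∨ (((¬a1 ∧ ¬a2) ∧ a3) ∧ a4)) ∨ (((a1 ∧ a2) ∧ a3) ∧ ¬a4)) ∨ (((a1 ∧ a2) ∧ a3) ∧ a4))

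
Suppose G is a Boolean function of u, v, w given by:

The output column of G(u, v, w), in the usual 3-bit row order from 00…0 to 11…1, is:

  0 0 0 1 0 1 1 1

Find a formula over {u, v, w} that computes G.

The 1-rows are (0,1,1), (1,0,1), (1,1,0), (1,1,1). Each contributes one minterm — ¬u·v·w; u·¬v·w; u·v·¬w; u·v·w — and their disjunction is a sum-of-products form of G.

G(u, v, w) = ((((u' · v) · w) + ((u · v') · w)) + ((u · v) · w')) + ((u · v) · w)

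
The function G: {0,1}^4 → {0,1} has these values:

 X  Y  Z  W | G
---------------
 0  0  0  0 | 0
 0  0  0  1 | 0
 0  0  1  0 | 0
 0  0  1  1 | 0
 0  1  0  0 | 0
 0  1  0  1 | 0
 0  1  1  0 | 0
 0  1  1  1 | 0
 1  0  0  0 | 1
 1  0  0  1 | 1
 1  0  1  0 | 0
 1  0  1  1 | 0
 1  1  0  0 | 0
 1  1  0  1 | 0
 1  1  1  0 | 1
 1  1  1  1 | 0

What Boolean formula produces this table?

G(X, Y, Z, W) = ((((X and not Y) and not Z) and not W) or (((X and not Y) and not Z) and W)) or (((X and Y) and Z) and not W)

Collect the rows where G=1 — (1,0,0,0), (1,0,0,1), (1,1,1,0) — and write one minterm per row: X·¬Y·¬Z·¬W, X·¬Y·¬Z·W, X·Y·Z·¬W. Their union (logical OR) reproduces the table exactly.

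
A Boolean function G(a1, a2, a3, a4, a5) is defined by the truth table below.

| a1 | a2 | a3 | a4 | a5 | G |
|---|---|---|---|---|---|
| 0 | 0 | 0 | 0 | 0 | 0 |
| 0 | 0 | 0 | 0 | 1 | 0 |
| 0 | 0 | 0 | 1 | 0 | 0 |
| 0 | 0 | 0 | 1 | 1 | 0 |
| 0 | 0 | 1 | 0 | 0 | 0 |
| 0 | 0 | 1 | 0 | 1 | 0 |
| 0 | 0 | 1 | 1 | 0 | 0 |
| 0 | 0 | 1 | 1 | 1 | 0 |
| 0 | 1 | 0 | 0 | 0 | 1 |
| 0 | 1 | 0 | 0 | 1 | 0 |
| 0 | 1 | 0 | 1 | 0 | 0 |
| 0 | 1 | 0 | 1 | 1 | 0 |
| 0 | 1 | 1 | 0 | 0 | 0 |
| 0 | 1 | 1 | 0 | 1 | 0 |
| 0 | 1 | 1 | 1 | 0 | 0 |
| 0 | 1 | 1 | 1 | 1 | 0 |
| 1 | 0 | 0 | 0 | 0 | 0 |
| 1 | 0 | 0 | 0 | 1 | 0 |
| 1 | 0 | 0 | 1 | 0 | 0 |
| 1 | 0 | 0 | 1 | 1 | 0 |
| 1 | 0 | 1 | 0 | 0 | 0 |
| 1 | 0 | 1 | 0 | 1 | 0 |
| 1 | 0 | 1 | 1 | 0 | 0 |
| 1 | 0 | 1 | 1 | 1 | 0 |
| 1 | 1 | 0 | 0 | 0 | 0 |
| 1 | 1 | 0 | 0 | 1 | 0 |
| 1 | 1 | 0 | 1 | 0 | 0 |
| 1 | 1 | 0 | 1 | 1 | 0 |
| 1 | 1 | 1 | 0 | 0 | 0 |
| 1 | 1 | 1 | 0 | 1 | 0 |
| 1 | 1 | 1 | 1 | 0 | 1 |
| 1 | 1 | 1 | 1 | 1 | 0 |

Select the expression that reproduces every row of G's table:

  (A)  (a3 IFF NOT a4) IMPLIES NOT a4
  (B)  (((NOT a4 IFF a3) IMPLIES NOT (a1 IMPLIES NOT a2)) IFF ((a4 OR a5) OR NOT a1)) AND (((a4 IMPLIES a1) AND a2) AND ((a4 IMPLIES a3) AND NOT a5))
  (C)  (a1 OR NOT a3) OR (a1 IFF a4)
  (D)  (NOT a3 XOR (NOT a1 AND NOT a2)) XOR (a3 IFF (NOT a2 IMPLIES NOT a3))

(A): at (0,0,0,0,0) it gives 1, but G = 0 — eliminated.
(C): at (0,0,0,0,0) it gives 1, but G = 0 — eliminated.
(D): at (0,0,1,0,0) it gives 1, but G = 0 — eliminated.
Only (B) survives; checking it on all 32 rows confirms it matches G.

B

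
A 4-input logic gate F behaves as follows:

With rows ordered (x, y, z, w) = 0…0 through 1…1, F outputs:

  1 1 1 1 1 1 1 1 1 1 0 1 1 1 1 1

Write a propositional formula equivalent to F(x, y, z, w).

Only row (1,0,1,0) gives 0. So F is 1 everywhere except there — the complement of the minterm x·¬y·z·¬w.

F(x, y, z, w) = (((x · y') · z) · w')'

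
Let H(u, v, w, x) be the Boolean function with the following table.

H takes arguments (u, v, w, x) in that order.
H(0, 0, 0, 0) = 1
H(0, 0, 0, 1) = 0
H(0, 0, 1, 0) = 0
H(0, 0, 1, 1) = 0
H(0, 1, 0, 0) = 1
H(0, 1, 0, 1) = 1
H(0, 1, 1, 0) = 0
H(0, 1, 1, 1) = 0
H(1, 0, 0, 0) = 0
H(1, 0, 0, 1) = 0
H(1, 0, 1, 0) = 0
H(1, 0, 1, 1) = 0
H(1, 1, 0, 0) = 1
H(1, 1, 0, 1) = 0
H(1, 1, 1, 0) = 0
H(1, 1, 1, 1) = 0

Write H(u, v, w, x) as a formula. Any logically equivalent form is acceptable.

H(u, v, w, x) = (((((u' · v') · w') · x') + (((u' · v) · w') · x')) + (((u' · v) · w') · x)) + (((u · v) · w') · x')

Collect the rows where H=1 — (0,0,0,0), (0,1,0,0), (0,1,0,1), (1,1,0,0) — and write one minterm per row: ¬u·¬v·¬w·¬x, ¬u·v·¬w·¬x, ¬u·v·¬w·x, u·v·¬w·¬x. Their union (logical OR) reproduces the table exactly.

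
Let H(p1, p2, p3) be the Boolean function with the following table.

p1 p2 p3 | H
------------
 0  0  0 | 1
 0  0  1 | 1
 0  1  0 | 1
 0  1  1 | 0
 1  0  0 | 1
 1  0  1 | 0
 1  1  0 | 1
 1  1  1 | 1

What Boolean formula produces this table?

H is 0 on only 2 rows — (0,1,1), (1,0,1). Writing each as a minterm (¬p1·p2·p3, p1·¬p2·p3) and OR-ing them characterizes exactly where H=0, so H is the negation of that disjunction.

H(p1, p2, p3) = ~(((~p1 & p2) & p3) | ((p1 & ~p2) & p3))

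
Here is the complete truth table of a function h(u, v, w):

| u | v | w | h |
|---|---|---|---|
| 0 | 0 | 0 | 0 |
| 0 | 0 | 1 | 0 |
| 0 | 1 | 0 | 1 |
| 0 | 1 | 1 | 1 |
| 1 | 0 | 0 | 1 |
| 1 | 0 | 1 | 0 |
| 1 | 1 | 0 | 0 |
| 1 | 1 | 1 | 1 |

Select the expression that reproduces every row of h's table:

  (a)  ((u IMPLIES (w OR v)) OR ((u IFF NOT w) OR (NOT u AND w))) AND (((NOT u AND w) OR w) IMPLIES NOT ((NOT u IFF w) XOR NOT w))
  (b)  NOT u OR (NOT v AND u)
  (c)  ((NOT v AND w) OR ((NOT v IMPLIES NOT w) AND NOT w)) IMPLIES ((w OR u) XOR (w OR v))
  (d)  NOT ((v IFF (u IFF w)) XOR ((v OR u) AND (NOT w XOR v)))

(a) fails at (0,0,0): the formula yields 1, h is 0.
(b) fails at (0,0,0): the formula yields 1, h is 0.
(d) fails at (0,0,0): the formula yields 1, h is 0.
(c) is the remaining candidate, and it agrees with h on all 8 inputs.

c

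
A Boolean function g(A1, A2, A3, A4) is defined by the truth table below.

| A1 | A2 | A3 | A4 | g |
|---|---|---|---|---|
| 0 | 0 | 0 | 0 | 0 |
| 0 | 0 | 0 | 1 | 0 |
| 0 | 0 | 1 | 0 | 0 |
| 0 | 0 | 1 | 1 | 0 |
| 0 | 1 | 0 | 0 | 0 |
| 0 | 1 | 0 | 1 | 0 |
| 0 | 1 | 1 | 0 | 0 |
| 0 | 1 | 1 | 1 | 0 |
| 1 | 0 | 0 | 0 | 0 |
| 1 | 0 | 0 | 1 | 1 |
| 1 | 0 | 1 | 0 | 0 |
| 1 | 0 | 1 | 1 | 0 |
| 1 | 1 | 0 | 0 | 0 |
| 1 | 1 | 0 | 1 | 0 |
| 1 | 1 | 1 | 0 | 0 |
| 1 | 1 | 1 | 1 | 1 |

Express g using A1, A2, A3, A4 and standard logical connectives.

Collect the rows where g=1 — (1,0,0,1), (1,1,1,1) — and write one minterm per row: A1·¬A2·¬A3·A4, A1·A2·A3·A4. Their union (logical OR) reproduces the table exactly.

g(A1, A2, A3, A4) = (((A1 · A2') · A3') · A4) + (((A1 · A2) · A3) · A4)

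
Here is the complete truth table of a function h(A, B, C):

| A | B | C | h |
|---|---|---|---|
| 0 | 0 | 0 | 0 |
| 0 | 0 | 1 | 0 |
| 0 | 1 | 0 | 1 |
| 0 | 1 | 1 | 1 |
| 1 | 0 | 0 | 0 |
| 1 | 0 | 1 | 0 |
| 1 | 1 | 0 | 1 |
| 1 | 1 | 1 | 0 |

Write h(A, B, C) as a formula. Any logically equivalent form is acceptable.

The 1-rows are (0,1,0), (0,1,1), (1,1,0). Each contributes one minterm — ¬A·B·¬C; ¬A·B·C; A·B·¬C — and their disjunction is a sum-of-products form of h.

h(A, B, C) = (((A' · B) · C') + ((A' · B) · C)) + ((A · B) · C')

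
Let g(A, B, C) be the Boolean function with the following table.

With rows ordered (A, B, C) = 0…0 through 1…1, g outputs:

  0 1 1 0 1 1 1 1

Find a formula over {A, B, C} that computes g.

There are just 2 zero rows: (0,0,0), (0,1,1). Their minterms are ¬A·¬B·¬C, ¬A·B·C; the OR of those covers precisely the 0-outputs, and negating it yields g.

g(A, B, C) = ¬(((¬A ∧ ¬B) ∧ ¬C) ∨ ((¬A ∧ B) ∧ C))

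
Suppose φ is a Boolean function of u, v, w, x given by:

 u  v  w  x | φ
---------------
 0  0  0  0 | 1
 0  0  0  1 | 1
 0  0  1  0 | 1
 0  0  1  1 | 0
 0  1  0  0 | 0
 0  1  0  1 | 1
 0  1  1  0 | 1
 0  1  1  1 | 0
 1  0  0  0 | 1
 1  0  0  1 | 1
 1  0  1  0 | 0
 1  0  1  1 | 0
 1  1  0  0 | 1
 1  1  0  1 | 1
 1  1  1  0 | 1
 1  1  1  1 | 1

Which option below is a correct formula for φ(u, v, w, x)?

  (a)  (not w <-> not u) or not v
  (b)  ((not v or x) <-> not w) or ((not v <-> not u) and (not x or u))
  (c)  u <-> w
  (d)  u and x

b

(a): at (0,0,1,1) it gives 1, but φ = 0 — eliminated.
(c): at (0,0,1,0) it gives 0, but φ = 1 — eliminated.
(d): at (0,0,0,0) it gives 0, but φ = 1 — eliminated.
That leaves (b). Evaluating it on every row reproduces the table of φ exactly.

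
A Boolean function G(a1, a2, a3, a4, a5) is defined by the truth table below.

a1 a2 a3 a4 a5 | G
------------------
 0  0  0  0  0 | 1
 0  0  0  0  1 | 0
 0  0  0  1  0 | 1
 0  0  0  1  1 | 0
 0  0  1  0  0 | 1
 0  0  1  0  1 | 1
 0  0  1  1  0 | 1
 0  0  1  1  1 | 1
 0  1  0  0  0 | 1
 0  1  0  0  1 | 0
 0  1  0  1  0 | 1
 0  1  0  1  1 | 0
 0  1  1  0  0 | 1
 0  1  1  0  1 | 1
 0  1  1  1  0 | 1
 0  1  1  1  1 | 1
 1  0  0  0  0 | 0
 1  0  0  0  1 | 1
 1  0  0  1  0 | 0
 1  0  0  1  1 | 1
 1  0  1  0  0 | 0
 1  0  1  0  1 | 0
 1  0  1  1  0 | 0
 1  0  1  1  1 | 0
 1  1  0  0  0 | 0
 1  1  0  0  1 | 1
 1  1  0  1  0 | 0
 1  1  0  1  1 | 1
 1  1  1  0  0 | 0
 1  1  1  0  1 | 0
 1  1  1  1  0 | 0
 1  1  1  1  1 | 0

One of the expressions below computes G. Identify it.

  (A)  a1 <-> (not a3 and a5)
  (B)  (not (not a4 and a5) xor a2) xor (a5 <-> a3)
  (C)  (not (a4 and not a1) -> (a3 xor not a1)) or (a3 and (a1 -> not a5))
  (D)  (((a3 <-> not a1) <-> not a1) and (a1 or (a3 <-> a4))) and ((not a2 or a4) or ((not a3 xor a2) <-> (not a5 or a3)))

A

(B) fails at (0,0,0,0,0): the formula yields 0, G is 1.
(C) fails at (0,0,0,0,1): the formula yields 1, G is 0.
(D) fails at (0,0,0,0,0): the formula yields 0, G is 1.
That leaves (A). Evaluating it on every row reproduces the table of G exactly.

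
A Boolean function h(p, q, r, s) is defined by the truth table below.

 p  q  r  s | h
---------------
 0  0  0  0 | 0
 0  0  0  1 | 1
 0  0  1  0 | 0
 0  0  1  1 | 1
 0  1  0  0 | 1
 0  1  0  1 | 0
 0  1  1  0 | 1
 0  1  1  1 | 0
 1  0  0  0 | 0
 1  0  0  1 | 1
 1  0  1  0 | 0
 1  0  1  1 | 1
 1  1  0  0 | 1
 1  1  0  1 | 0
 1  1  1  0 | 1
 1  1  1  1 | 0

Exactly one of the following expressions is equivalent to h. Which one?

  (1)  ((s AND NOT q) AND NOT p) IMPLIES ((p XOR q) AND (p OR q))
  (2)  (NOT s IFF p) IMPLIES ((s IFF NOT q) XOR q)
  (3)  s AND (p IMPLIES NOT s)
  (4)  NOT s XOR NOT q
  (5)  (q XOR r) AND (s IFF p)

4

(1): at (0,0,0,0) it gives 1, but h = 0 — eliminated.
(2): at (0,0,0,0) it gives 1, but h = 0 — eliminated.
(3): at (0,1,0,0) it gives 0, but h = 1 — eliminated.
(5): at (0,0,0,1) it gives 0, but h = 1 — eliminated.
That leaves (4). Evaluating it on every row reproduces the table of h exactly.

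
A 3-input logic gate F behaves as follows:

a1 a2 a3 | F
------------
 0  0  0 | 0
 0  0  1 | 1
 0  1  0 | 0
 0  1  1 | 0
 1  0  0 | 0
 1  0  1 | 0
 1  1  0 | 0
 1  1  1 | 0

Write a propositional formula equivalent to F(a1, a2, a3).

F(a1, a2, a3) = (a1' · a2') · a3

Only row (0,0,1) gives 1. That row's minterm ¬a1·¬a2·a3 is F directly.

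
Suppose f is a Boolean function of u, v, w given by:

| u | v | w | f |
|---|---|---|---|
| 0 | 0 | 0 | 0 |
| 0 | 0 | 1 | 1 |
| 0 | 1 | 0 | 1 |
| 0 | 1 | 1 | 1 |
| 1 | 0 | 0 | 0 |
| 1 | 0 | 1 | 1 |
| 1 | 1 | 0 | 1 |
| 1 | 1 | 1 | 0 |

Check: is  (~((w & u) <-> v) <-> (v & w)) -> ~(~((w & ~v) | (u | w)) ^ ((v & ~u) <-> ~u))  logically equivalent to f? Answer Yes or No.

No

Evaluate (~((w & u) <-> v) <-> (v & w)) -> ~(~((w & ~v) | (u | w)) ^ ((v & ~u) <-> ~u)) on each row and compare to f:
  u=0, v=0, w=0: formula gives 0, f = 0 ✓
  u=0, v=0, w=1: formula gives 1, f = 1 ✓
  u=0, v=1, w=0: formula gives 1, f = 1 ✓
  u=0, v=1, w=1: formula gives 0, but f = 1 ✗
Row (0,1,1) is a counterexample, so the formula is not equivalent to f.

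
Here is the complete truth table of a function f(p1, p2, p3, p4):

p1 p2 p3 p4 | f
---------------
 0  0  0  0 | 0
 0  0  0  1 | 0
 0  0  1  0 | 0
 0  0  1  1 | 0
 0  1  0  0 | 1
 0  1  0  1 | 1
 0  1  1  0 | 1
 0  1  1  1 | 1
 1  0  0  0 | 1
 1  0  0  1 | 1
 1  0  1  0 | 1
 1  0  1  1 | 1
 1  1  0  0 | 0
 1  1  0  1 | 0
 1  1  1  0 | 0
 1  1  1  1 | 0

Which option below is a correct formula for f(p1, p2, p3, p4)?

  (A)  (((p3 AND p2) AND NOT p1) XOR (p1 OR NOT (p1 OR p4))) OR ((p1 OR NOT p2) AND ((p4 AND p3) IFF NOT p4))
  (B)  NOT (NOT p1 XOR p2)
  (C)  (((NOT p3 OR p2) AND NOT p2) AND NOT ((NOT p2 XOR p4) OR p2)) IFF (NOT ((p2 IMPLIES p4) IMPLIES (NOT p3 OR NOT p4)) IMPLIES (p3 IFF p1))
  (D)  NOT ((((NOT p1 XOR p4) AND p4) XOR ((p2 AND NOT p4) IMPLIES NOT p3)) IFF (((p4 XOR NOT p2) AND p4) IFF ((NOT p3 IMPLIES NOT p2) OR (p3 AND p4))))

B

(A) disagrees with f on (0,0,0,0) (formula → 1, table → 0); rule it out.
(C) disagrees with f on (0,0,0,1) (formula → 1, table → 0); rule it out.
(D) disagrees with f on (0,0,0,0) (formula → 1, table → 0); rule it out.
That leaves (B). Evaluating it on every row reproduces the table of f exactly.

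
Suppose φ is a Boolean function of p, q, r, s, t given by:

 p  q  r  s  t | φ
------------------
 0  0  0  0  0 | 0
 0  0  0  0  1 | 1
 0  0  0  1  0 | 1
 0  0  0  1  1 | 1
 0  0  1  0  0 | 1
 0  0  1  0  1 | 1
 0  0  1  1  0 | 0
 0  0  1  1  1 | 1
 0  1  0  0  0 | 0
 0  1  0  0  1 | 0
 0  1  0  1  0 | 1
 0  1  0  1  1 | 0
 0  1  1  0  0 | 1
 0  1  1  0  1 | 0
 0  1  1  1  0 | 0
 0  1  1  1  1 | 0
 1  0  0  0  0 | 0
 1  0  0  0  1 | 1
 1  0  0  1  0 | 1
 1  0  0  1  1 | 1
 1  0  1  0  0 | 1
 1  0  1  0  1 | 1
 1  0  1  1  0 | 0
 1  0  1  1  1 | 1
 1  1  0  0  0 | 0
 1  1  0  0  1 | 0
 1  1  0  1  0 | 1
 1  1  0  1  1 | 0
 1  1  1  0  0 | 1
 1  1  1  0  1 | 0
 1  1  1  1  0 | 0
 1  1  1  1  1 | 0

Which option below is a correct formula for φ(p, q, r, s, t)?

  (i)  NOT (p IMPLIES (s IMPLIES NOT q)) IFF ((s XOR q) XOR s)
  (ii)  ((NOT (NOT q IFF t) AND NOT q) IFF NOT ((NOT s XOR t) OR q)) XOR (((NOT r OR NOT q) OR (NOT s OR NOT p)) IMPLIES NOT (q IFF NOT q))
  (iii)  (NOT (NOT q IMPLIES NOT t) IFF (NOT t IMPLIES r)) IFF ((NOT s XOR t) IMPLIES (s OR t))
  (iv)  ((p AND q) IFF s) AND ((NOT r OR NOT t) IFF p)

iii

(i) fails at (0,0,0,0,0): the formula yields 1, φ is 0.
(ii) fails at (0,0,0,0,0): the formula yields 1, φ is 0.
(iv) fails at (0,0,0,0,1): the formula yields 0, φ is 1.
That leaves (iii). Evaluating it on every row reproduces the table of φ exactly.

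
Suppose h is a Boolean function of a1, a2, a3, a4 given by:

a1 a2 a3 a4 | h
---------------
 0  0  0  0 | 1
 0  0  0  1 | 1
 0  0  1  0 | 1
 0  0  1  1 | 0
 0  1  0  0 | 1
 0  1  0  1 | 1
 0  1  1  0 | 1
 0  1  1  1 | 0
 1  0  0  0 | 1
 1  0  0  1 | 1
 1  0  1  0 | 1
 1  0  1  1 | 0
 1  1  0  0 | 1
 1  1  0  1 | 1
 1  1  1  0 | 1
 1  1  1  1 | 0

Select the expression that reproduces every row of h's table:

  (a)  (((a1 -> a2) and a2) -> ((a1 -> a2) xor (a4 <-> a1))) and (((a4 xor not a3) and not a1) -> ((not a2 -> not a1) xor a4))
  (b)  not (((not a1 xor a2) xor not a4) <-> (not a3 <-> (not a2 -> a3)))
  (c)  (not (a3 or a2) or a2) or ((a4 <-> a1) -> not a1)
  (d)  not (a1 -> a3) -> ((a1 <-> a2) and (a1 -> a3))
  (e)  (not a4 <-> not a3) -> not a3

e

(a) fails at (0,1,0,0): the formula yields 0, h is 1.
(b) fails at (0,0,0,0): the formula yields 0, h is 1.
(c) fails at (0,0,1,1): the formula yields 1, h is 0.
(d) fails at (0,0,1,1): the formula yields 1, h is 0.
(e) is the remaining candidate, and it agrees with h on all 16 inputs.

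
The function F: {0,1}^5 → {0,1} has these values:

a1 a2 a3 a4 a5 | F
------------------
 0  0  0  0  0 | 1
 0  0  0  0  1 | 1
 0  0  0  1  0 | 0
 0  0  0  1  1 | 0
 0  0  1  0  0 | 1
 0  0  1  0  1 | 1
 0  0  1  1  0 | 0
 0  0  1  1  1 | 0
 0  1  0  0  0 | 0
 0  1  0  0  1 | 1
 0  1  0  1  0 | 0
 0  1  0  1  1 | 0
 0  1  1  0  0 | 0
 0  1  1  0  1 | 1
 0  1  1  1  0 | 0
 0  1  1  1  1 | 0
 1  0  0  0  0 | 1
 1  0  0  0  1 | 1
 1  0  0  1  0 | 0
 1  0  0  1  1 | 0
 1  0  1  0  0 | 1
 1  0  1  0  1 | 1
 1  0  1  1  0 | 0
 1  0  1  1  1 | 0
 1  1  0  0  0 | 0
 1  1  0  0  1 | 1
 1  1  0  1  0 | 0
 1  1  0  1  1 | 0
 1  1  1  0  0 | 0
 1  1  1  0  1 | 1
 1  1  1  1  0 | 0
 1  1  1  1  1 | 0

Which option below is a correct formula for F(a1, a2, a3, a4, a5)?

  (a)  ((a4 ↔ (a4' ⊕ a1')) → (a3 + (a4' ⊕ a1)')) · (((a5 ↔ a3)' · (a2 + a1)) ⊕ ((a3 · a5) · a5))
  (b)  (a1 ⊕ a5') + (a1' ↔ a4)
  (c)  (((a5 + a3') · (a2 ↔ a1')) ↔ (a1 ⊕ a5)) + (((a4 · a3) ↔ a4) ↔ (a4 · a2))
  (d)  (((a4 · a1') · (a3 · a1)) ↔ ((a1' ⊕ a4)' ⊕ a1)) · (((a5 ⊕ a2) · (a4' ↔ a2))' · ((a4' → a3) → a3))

(a) fails at (0,0,0,0,0): the formula yields 0, F is 1.
(b) fails at (0,0,0,0,1): the formula yields 0, F is 1.
(c) fails at (0,0,0,0,1): the formula yields 0, F is 1.
That leaves (d). Evaluating it on every row reproduces the table of F exactly.

d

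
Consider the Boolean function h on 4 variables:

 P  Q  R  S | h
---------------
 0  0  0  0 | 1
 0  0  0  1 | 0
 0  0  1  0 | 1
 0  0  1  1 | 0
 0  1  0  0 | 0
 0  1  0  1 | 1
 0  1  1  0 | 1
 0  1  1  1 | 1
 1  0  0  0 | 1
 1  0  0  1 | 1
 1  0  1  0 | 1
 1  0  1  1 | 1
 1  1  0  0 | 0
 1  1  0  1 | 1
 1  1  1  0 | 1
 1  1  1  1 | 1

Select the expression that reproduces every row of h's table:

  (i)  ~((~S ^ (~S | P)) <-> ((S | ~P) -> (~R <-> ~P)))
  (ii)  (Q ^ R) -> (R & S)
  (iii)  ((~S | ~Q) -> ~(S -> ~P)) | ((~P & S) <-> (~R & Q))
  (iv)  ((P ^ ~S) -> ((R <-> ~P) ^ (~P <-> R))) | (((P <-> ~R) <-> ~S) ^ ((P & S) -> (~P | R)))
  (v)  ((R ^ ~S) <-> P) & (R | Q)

iii

(i) fails at (0,0,0,1): the formula yields 1, h is 0.
(ii) fails at (0,0,0,1): the formula yields 1, h is 0.
(iv) fails at (0,0,0,1): the formula yields 1, h is 0.
(v) fails at (0,0,0,0): the formula yields 0, h is 1.
Only (iii) survives; checking it on all 16 rows confirms it matches h.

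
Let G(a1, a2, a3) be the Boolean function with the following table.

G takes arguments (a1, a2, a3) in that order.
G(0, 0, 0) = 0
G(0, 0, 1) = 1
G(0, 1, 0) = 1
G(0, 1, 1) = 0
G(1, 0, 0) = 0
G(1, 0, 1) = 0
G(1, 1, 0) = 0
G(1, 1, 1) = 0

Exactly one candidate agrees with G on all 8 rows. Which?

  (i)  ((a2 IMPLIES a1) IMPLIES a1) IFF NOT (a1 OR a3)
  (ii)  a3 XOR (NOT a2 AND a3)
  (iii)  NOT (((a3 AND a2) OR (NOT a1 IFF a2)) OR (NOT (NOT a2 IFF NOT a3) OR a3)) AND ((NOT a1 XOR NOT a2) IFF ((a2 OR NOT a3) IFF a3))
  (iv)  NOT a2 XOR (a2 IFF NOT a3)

(ii): at (0,0,1) it gives 0, but G = 1 — eliminated.
(iii): at (0,0,0) it gives 1, but G = 0 — eliminated.
(iv): at (0,0,0) it gives 1, but G = 0 — eliminated.
That leaves (i). Evaluating it on every row reproduces the table of G exactly.

i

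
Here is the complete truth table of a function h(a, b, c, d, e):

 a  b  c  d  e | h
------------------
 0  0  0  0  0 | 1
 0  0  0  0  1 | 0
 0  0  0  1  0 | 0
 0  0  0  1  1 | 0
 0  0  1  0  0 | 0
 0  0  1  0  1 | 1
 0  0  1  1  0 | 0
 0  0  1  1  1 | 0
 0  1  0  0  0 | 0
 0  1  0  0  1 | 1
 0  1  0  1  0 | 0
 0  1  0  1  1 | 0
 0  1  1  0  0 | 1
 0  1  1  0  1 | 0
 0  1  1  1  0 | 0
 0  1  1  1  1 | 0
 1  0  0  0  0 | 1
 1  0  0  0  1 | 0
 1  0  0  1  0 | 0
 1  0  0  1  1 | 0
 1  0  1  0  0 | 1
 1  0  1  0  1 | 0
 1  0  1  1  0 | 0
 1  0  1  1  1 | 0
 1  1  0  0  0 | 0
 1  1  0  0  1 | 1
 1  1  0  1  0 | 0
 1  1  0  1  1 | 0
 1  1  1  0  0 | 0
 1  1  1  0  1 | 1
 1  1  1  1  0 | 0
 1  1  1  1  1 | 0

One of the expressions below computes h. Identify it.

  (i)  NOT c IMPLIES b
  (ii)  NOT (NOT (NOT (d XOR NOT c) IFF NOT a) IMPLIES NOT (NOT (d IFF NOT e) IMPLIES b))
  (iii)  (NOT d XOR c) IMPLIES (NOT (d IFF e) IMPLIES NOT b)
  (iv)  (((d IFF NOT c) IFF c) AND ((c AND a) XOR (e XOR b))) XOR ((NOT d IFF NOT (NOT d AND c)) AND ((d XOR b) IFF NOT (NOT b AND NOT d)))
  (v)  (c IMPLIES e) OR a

iv

(i): at (0,0,0,0,0) it gives 0, but h = 1 — eliminated.
(ii): at (0,0,0,0,0) it gives 0, but h = 1 — eliminated.
(iii): at (0,0,0,0,1) it gives 1, but h = 0 — eliminated.
(v): at (0,0,0,0,1) it gives 1, but h = 0 — eliminated.
Only (iv) survives; checking it on all 32 rows confirms it matches h.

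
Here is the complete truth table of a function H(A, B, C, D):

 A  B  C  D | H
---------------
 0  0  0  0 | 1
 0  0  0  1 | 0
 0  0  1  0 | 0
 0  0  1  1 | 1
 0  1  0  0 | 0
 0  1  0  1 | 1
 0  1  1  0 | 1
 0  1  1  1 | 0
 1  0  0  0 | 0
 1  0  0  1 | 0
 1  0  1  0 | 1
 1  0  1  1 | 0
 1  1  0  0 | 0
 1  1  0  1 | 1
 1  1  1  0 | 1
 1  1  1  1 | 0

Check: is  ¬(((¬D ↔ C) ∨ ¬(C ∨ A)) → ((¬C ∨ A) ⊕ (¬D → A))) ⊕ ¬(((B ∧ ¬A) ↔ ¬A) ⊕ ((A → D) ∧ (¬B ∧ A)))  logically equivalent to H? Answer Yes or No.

No

Evaluate ¬(((¬D ↔ C) ∨ ¬(C ∨ A)) → ((¬C ∨ A) ⊕ (¬D → A))) ⊕ ¬(((B ∧ ¬A) ↔ ¬A) ⊕ ((A → D) ∧ (¬B ∧ A))) on each row and compare to H:
  A=0, B=0, C=0, D=0: formula gives 1, H = 1 ✓
  A=0, B=0, C=0, D=1: formula gives 0, H = 0 ✓
  A=0, B=0, C=1, D=0: formula gives 0, H = 0 ✓
  A=0, B=0, C=1, D=1: formula gives 1, H = 1 ✓
  …
  A=1, B=0, C=1, D=1: formula gives 1, but H = 0 ✗
A single disagreement suffices: at (1,0,1,1) they differ, so the formula does not compute H.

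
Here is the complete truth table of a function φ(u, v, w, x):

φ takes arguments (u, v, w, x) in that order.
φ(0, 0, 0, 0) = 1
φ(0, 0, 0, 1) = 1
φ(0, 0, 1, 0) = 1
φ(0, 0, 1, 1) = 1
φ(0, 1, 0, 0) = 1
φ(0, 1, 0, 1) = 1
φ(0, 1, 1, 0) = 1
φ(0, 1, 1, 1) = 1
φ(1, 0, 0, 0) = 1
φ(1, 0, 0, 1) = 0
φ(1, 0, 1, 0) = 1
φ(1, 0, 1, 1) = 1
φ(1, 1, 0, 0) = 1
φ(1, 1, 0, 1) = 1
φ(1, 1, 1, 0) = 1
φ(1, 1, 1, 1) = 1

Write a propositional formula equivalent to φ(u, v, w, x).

φ(u, v, w, x) = not (((u and not v) and not w) and x)

Only row (1,0,0,1) gives 0. So φ is 1 everywhere except there — the complement of the minterm u·¬v·¬w·x.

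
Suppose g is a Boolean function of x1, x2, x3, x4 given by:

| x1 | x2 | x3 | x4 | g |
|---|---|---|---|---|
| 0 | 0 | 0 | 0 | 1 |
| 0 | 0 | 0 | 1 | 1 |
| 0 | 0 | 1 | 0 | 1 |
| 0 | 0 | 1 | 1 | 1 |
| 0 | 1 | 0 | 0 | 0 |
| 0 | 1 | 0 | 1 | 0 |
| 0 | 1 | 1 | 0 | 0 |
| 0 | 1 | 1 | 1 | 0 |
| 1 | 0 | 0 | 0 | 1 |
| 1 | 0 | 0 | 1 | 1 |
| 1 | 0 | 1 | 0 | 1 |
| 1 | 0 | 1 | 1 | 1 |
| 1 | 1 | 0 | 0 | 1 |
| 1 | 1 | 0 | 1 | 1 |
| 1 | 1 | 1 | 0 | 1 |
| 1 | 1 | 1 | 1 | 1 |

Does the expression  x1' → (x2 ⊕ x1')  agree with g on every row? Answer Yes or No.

Yes

Test each input against both g and the formula:
  x1=0, x2=0, x3=0, x4=0: formula gives 1, g = 1 ✓
  x1=0, x2=0, x3=0, x4=1: formula gives 1, g = 1 ✓
  x1=0, x2=0, x3=1, x4=0: formula gives 1, g = 1 ✓
  x1=0, x2=0, x3=1, x4=1: formula gives 1, g = 1 ✓
  … (the remaining 12 rows also agree.)
All 16 rows match — the expression computes g exactly.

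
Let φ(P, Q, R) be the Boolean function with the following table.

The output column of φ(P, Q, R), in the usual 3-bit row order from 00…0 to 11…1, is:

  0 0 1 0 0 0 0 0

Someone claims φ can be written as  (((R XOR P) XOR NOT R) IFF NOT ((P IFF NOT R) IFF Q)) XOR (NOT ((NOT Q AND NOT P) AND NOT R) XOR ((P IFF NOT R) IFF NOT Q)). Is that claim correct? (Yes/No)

No

Test each input against both φ and the formula:
  P=0, Q=0, R=0: formula gives 0, φ = 0 ✓
  P=0, Q=0, R=1: formula gives 1, but φ = 0 ✗
Since they disagree at (0,0,1), the expression is not a correct formula for φ.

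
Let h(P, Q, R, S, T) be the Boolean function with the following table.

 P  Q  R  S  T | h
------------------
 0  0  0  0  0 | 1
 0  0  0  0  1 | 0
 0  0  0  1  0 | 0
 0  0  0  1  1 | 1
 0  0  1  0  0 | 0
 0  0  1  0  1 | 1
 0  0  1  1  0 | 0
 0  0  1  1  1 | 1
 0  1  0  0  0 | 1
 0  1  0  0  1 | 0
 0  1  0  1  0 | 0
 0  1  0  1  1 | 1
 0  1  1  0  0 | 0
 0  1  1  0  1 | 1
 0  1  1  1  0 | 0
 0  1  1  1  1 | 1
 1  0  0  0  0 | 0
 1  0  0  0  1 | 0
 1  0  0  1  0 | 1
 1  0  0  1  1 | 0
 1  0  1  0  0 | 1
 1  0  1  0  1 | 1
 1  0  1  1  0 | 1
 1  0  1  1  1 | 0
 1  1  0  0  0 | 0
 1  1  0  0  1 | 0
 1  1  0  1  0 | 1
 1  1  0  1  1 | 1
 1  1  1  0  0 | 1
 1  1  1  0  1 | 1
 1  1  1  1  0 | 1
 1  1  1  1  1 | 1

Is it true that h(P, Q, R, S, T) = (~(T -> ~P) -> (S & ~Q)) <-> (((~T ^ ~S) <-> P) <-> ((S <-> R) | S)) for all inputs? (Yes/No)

Test each input against both h and the formula:
  P=0, Q=0, R=0, S=0, T=0: formula gives 1, h = 1 ✓
  P=0, Q=0, R=0, S=0, T=1: formula gives 0, h = 0 ✓
  P=0, Q=0, R=0, S=1, T=0: formula gives 0, h = 0 ✓
  P=0, Q=0, R=0, S=1, T=1: formula gives 1, h = 1 ✓
  …and likewise for the remaining 28 rows.
All 32 rows match — the expression computes h exactly.

Yes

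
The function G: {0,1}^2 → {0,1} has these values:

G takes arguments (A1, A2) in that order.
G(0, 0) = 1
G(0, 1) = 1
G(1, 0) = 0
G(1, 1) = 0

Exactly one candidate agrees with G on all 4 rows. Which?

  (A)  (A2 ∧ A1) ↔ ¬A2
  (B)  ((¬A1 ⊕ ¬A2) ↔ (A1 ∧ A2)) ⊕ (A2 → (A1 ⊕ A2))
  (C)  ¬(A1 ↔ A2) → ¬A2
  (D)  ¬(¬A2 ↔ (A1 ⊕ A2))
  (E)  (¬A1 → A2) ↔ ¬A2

(A) disagrees with G on (0,0) (formula → 0, table → 1); rule it out.
(B) disagrees with G on (0,0) (formula → 0, table → 1); rule it out.
(C) disagrees with G on (0,1) (formula → 0, table → 1); rule it out.
(E) disagrees with G on (0,0) (formula → 0, table → 1); rule it out.
Only (D) survives; checking it on all 4 rows confirms it matches G.

D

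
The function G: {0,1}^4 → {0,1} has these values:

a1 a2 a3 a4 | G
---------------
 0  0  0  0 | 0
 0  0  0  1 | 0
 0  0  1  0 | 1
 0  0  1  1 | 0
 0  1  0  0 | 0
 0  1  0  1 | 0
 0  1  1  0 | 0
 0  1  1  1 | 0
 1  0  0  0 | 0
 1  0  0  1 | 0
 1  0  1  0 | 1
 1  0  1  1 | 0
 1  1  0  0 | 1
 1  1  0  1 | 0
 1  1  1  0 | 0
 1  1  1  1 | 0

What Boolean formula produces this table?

Collect the rows where G=1 — (0,0,1,0), (1,0,1,0), (1,1,0,0) — and write one minterm per row: ¬a1·¬a2·a3·¬a4, a1·¬a2·a3·¬a4, a1·a2·¬a3·¬a4. Their union (logical OR) reproduces the table exactly.

G(a1, a2, a3, a4) = ((((¬a1 ∧ ¬a2) ∧ a3) ∧ ¬a4) ∨ (((a1 ∧ ¬a2) ∧ a3) ∧ ¬a4)) ∨ (((a1 ∧ a2) ∧ ¬a3) ∧ ¬a4)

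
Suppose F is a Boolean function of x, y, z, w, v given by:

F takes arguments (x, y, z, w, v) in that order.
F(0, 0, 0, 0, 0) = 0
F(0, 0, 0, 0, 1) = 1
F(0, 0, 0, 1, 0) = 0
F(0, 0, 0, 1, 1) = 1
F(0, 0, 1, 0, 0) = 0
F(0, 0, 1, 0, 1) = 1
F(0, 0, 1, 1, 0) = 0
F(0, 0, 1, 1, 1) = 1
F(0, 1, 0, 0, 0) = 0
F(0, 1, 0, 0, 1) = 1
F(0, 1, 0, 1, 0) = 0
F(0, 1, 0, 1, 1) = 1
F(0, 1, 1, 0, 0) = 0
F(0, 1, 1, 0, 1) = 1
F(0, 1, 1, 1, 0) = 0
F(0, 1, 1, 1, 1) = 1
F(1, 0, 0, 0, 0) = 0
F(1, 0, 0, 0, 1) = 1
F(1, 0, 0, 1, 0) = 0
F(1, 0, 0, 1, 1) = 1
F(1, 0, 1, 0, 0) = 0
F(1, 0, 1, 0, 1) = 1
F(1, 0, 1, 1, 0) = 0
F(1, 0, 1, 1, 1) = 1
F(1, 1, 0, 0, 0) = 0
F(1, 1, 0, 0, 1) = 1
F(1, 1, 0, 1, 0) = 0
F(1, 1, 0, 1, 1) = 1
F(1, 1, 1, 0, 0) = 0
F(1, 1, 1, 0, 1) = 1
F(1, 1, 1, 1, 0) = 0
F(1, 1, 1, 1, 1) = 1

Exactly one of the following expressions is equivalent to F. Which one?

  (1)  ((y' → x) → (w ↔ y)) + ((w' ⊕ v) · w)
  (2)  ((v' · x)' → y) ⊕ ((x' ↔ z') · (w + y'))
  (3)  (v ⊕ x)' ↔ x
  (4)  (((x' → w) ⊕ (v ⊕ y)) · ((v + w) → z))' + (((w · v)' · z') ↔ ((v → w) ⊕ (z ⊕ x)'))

3

(1): at (0,0,0,0,0) it gives 1, but F = 0 — eliminated.
(2): at (0,0,0,0,0) it gives 1, but F = 0 — eliminated.
(4): at (0,0,0,0,0) it gives 1, but F = 0 — eliminated.
(3) is the remaining candidate, and it agrees with F on all 32 inputs.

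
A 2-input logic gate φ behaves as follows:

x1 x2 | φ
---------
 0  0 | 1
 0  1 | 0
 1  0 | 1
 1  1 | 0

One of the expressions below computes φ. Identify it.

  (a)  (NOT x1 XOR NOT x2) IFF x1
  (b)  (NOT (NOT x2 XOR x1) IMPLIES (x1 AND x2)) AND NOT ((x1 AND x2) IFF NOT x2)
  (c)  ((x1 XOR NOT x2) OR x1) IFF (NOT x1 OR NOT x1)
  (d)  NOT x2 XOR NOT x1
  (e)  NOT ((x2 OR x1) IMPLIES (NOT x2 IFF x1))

(b): at (1,0) it gives 0, but φ = 1 — eliminated.
(c): at (1,0) it gives 0, but φ = 1 — eliminated.
(d): at (0,0) it gives 0, but φ = 1 — eliminated.
(e): at (0,0) it gives 0, but φ = 1 — eliminated.
That leaves (a). Evaluating it on every row reproduces the table of φ exactly.

a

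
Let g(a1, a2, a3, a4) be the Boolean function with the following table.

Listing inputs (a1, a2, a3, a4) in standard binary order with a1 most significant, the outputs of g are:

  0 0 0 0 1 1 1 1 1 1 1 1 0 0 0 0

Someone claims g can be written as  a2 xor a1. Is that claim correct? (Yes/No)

Test each input against both g and the formula:
  a1=0, a2=0, a3=0, a4=0: formula gives 0, g = 0 ✓
  a1=0, a2=0, a3=0, a4=1: formula gives 0, g = 0 ✓
  a1=0, a2=0, a3=1, a4=0: formula gives 0, g = 0 ✓
  a1=0, a2=0, a3=1, a4=1: formula gives 0, g = 0 ✓
  …and likewise for the remaining 12 rows.
Every row agrees, so the formula is equivalent.

Yes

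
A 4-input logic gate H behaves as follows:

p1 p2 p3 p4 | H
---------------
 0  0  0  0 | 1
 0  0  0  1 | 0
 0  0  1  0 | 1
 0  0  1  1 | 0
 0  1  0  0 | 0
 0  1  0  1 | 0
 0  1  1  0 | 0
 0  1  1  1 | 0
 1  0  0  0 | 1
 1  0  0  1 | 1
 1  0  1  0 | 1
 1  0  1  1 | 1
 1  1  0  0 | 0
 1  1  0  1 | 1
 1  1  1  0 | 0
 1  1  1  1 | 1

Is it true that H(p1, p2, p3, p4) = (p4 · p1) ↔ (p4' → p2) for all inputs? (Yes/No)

Test each input against both H and the formula:
  p1=0, p2=0, p3=0, p4=0: formula gives 1, H = 1 ✓
  p1=0, p2=0, p3=0, p4=1: formula gives 0, H = 0 ✓
  p1=0, p2=0, p3=1, p4=0: formula gives 1, H = 1 ✓
  p1=0, p2=0, p3=1, p4=1: formula gives 0, H = 0 ✓
  …and likewise for the remaining 12 rows.
Every row agrees, so the formula is equivalent.

Yes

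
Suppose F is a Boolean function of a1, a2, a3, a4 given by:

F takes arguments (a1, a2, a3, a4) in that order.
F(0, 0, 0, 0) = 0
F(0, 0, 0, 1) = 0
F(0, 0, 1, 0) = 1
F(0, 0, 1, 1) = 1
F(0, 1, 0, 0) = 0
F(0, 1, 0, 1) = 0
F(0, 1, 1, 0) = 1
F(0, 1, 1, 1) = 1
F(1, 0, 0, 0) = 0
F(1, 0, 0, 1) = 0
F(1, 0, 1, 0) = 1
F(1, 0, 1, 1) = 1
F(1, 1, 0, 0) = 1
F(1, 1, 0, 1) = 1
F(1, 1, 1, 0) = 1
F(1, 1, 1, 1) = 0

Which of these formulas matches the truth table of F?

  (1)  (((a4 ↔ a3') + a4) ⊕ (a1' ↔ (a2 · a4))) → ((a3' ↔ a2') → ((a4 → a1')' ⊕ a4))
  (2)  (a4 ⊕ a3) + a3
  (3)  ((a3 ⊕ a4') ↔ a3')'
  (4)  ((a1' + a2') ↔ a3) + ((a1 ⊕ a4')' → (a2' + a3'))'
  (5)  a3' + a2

(1) fails at (0,0,0,0): the formula yields 1, F is 0.
(2) fails at (0,0,0,1): the formula yields 1, F is 0.
(3) fails at (0,0,0,1): the formula yields 1, F is 0.
(5) fails at (0,0,0,0): the formula yields 1, F is 0.
That leaves (4). Evaluating it on every row reproduces the table of F exactly.

4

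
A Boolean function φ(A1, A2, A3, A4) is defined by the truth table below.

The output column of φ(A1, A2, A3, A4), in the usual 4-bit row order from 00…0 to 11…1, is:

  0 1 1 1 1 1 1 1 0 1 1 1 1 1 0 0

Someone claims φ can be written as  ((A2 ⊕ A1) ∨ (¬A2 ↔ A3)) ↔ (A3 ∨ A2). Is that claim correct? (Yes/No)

No

Evaluate ((A2 ⊕ A1) ∨ (¬A2 ↔ A3)) ↔ (A3 ∨ A2) on each row and compare to φ:
  A1=0, A2=0, A3=0, A4=0: formula gives 1, but φ = 0 ✗
A single disagreement suffices: at (0,0,0,0) they differ, so the formula does not compute φ.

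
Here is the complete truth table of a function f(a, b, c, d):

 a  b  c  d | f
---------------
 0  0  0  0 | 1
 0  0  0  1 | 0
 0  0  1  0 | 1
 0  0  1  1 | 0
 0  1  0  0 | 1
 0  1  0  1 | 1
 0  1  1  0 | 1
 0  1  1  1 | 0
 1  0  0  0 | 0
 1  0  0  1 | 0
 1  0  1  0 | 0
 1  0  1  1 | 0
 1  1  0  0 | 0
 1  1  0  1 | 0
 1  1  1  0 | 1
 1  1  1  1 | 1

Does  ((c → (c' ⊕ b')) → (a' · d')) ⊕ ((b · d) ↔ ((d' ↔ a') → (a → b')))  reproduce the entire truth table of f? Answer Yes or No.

Evaluate ((c → (c' ⊕ b')) → (a' · d')) ⊕ ((b · d) ↔ ((d' ↔ a') → (a → b'))) on each row and compare to f:
  a=0, b=0, c=0, d=0: formula gives 1, f = 1 ✓
  a=0, b=0, c=0, d=1: formula gives 0, f = 0 ✓
  a=0, b=0, c=1, d=0: formula gives 1, f = 1 ✓
  a=0, b=0, c=1, d=1: formula gives 0, f = 0 ✓
  …and likewise for the remaining 12 rows.
All 16 rows match — the expression computes f exactly.

Yes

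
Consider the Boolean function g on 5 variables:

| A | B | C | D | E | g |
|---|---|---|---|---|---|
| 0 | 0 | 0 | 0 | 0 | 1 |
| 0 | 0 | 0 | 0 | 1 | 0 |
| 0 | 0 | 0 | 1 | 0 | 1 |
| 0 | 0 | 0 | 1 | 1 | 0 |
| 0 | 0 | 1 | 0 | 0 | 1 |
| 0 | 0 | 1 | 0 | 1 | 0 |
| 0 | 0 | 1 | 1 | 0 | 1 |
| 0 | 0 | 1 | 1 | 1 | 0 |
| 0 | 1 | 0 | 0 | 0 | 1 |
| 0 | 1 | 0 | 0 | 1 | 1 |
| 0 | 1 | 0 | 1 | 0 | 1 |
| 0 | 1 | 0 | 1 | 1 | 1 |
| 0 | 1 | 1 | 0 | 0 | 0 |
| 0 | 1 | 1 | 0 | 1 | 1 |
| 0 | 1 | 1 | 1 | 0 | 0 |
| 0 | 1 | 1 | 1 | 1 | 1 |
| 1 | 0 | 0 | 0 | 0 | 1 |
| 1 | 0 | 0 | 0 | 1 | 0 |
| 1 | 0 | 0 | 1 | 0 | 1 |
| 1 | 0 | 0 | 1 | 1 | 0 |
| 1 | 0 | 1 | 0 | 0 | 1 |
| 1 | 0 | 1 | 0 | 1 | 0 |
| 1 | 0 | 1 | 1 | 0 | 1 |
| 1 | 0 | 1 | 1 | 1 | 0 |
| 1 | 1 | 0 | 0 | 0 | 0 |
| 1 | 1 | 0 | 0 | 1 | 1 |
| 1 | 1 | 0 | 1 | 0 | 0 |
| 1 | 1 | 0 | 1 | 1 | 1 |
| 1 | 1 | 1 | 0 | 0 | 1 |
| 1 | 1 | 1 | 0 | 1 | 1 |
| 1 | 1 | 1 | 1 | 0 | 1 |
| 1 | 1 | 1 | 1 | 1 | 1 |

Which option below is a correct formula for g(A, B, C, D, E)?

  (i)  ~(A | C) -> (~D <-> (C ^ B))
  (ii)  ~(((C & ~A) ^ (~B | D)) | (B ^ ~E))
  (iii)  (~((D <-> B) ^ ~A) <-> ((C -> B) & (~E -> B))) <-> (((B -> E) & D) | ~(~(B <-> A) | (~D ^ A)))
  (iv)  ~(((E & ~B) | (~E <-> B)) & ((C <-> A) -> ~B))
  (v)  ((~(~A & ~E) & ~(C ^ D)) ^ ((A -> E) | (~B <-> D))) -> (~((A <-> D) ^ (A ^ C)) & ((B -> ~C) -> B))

iv

(i): at (0,0,0,0,0) it gives 0, but g = 1 — eliminated.
(ii): at (0,0,0,0,0) it gives 0, but g = 1 — eliminated.
(iii): at (0,0,1,0,1) it gives 1, but g = 0 — eliminated.
(v): at (0,0,0,0,0) it gives 0, but g = 1 — eliminated.
That leaves (iv). Evaluating it on every row reproduces the table of g exactly.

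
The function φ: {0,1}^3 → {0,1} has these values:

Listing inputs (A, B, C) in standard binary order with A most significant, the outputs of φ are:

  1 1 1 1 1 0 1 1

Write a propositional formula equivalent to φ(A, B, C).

φ(A, B, C) = NOT ((A AND NOT B) AND C)

φ is 0 on exactly one input, (1,0,1), whose minterm is A·¬B·C. So φ is the negation of that single conjunction.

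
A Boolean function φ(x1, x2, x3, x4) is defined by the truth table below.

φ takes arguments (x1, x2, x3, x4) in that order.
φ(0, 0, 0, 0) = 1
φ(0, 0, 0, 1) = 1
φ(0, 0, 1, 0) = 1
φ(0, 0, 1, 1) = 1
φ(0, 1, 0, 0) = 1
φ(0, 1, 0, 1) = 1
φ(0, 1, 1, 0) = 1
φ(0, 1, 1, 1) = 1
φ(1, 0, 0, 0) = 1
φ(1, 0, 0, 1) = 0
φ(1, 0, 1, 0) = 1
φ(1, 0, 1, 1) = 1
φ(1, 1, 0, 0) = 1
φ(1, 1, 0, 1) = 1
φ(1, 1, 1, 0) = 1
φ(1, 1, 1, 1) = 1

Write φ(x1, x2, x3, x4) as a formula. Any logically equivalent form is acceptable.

Only row (1,0,0,1) gives 0. So φ is 1 everywhere except there — the complement of the minterm x1·¬x2·¬x3·x4.

φ(x1, x2, x3, x4) = (((x1 · x2') · x3') · x4)'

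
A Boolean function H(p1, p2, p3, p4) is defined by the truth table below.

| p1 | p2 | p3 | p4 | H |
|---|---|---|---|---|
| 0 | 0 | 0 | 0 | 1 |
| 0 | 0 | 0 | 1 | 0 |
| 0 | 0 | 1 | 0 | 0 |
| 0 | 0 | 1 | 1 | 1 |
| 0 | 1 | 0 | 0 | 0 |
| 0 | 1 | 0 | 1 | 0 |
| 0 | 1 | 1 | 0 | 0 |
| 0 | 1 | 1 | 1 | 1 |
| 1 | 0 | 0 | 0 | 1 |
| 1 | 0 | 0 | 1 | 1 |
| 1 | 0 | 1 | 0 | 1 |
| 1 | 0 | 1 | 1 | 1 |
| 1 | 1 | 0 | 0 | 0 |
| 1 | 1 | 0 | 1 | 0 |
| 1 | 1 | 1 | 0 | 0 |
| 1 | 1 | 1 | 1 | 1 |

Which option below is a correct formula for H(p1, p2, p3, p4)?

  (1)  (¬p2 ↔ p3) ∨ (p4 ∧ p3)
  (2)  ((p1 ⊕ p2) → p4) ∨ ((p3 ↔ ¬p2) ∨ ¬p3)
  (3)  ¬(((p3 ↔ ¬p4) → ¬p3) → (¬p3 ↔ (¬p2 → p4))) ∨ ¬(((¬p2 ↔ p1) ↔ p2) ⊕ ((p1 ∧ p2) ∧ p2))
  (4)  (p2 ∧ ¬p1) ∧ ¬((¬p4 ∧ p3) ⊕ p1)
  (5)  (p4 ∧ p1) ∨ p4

3

(1) disagrees with H on (0,0,0,0) (formula → 0, table → 1); rule it out.
(2) disagrees with H on (0,0,0,1) (formula → 1, table → 0); rule it out.
(4) disagrees with H on (0,0,0,0) (formula → 0, table → 1); rule it out.
(5) disagrees with H on (0,0,0,0) (formula → 0, table → 1); rule it out.
That leaves (3). Evaluating it on every row reproduces the table of H exactly.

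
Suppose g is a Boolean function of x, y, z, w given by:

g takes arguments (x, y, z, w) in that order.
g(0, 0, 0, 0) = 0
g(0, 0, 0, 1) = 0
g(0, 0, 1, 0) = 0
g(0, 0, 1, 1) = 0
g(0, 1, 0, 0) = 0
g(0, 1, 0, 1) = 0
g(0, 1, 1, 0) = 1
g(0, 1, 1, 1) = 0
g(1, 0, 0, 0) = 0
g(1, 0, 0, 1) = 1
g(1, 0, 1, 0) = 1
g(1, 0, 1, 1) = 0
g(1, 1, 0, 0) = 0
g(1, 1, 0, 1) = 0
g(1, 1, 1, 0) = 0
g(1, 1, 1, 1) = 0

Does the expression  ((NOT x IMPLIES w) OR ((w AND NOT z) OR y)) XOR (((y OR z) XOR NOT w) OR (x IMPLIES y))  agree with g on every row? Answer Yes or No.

Test each input against both g and the formula:
  x=0, y=0, z=0, w=0: formula gives 1, but g = 0 ✗
Row (0,0,0,0) is a counterexample, so the formula is not equivalent to g.

No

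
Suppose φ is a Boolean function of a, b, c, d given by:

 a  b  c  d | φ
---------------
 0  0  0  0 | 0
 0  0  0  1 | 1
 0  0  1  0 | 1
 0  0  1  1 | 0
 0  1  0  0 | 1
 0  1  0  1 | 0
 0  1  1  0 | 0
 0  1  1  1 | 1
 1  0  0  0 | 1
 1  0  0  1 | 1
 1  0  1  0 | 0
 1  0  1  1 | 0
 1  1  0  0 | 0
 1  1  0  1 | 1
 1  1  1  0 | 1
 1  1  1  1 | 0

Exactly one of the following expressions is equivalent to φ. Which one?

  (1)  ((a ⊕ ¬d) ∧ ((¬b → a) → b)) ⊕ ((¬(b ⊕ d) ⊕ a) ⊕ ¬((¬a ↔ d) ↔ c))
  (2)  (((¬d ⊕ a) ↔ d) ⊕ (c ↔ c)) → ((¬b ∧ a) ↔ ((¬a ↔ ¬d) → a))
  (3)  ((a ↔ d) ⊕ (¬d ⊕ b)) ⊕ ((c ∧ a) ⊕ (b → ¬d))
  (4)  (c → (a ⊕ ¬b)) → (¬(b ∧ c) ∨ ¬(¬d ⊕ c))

1

(2): at (0,0,0,0) it gives 1, but φ = 0 — eliminated.
(3): at (0,0,0,0) it gives 1, but φ = 0 — eliminated.
(4): at (0,0,0,0) it gives 1, but φ = 0 — eliminated.
Only (1) survives; checking it on all 16 rows confirms it matches φ.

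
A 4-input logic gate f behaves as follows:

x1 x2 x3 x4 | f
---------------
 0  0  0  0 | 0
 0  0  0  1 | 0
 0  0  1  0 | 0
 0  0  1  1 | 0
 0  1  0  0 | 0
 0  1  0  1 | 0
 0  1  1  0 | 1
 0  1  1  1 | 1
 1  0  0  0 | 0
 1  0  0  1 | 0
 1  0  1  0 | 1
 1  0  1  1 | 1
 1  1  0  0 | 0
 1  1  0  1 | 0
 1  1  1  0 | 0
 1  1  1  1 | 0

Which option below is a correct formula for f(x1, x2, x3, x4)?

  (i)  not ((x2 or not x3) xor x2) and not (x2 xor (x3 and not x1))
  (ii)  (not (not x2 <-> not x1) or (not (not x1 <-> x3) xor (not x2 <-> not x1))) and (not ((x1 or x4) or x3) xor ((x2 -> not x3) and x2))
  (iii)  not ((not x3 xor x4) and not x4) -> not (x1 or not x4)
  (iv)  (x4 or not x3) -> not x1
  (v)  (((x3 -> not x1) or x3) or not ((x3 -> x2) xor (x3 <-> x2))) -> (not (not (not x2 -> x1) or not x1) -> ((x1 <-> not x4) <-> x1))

(ii) fails at (0,1,0,1): the formula yields 1, f is 0.
(iii) fails at (0,0,0,0): the formula yields 1, f is 0.
(iv) fails at (0,0,0,0): the formula yields 1, f is 0.
(v) fails at (0,0,0,0): the formula yields 1, f is 0.
Only (i) survives; checking it on all 16 rows confirms it matches f.

i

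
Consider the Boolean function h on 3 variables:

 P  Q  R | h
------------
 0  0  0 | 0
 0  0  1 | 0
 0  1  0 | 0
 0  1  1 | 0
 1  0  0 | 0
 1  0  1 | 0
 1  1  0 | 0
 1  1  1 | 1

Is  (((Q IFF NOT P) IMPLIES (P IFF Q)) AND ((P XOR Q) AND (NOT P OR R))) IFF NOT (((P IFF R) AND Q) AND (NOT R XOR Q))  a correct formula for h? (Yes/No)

Yes

Evaluate (((Q IFF NOT P) IMPLIES (P IFF Q)) AND ((P XOR Q) AND (NOT P OR R))) IFF NOT (((P IFF R) AND Q) AND (NOT R XOR Q)) on each row and compare to h:
  P=0, Q=0, R=0: formula gives 0, h = 0 ✓
  P=0, Q=0, R=1: formula gives 0, h = 0 ✓
  P=0, Q=1, R=0: formula gives 0, h = 0 ✓
  P=0, Q=1, R=1: formula gives 0, h = 0 ✓
  P=1, Q=0, R=0: formula gives 0, h = 0 ✓
  … (the remaining 3 rows also agree.)
All 8 rows match — the expression computes h exactly.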